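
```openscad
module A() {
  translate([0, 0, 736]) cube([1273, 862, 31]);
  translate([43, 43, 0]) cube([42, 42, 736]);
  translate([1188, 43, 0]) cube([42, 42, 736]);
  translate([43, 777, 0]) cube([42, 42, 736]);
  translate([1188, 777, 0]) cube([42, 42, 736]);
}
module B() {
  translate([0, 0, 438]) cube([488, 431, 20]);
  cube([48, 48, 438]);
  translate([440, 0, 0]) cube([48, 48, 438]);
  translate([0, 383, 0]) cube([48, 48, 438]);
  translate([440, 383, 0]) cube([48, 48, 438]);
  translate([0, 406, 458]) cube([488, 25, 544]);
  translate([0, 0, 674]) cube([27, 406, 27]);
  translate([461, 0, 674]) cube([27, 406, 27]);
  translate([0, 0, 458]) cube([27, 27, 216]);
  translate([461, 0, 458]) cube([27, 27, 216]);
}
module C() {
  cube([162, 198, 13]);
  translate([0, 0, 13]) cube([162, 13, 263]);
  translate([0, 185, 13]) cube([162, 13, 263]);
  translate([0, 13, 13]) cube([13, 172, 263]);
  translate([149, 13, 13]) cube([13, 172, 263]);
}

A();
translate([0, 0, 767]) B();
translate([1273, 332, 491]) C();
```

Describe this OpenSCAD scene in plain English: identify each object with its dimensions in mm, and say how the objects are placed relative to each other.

A is a table: top 1273 mm (x) × 862 mm (y), 31 mm thick, upper face at z = 767 mm, on four 42×42 mm square legs, each inset 43 mm from the nearest pair of top edges, running from z = 0 to the bottom of the top.

B is a chair: 488×431 mm seat, 20 mm thick, top at z = 458 mm, on four 48 mm square corner legs flush with the seat edges. A 25 mm thick backrest slab spans the full seat width, extending 544 mm above the seat top, its back face flush with the seat's +y edge. Two armrests of 27×27 mm section run along each side from the seat's front edge to the front of the backrest, top faces 243 mm above the seat top and outer faces flush with the seat's x-edges; a 27×27 mm post under the front of each armrest stands on the seat at the front corner.

C is an open-topped rectangular box: outside dimensions 162×198×276 mm, with a uniform wall and base thickness of 13 mm. The base is a full 162×198 slab on the floor; four walls sit on top of the base. The front and back walls (the −y and +y sides) span the full width; the two side walls fit between them.

The chair is on top of the table. The open box is beside the table with their tops flush at z = 767.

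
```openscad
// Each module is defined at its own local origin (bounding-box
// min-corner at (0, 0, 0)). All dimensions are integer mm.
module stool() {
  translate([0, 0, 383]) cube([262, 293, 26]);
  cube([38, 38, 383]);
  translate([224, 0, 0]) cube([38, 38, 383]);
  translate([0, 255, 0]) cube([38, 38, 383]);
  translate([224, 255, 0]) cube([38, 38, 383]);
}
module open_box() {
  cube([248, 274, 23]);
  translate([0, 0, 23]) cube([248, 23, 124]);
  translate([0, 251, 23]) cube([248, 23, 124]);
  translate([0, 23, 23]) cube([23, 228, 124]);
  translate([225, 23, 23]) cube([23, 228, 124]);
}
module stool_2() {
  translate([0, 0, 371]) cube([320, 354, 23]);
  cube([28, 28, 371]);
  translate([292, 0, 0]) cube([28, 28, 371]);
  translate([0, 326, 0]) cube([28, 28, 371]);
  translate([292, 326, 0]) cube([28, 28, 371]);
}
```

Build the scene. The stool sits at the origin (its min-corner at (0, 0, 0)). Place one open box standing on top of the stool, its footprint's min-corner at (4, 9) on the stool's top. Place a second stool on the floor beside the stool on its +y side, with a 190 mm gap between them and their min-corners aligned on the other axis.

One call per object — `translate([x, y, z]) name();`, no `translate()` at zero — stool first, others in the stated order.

stool();
translate([4, 9, 409]) open_box();
translate([0, 483, 0]) stool_2();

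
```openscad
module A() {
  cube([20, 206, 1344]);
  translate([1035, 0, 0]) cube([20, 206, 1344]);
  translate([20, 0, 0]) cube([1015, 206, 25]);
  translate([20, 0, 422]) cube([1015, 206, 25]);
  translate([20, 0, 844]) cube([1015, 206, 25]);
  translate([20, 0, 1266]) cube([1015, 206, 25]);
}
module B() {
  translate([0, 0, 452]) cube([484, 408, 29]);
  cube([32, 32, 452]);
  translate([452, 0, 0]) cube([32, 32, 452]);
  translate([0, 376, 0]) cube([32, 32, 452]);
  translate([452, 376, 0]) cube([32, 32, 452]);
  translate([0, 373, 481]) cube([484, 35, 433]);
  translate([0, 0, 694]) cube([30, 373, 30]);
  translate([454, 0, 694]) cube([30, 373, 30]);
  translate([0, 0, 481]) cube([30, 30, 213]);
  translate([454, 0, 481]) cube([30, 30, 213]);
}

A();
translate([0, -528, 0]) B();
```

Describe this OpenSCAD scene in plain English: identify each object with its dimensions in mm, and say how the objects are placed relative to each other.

A is an open bookshelf. Two side panels, each 20 mm thick, 206 mm deep and 1344 mm tall, stand 1055 mm apart (outside-to-outside). Between them sit 4 shelves, each 25 mm thick and 206 mm deep, spanning the full gap between the sides. The bottom shelf rests on the floor (its underside at z = 0) and the clear gap between one shelf's top and the next shelf's underside is 397 mm.

B is a chair: 484×408 mm seat, 29 mm thick, top at z = 481 mm, on four 32 mm square corner legs flush with the seat edges. A 35 mm thick backrest slab spans the full seat width, extending 433 mm above the seat top, its back face flush with the seat's +y edge. Two armrests of 30×30 mm section run along each side from the seat's front edge to the front of the backrest, top faces 243 mm above the seat top and outer faces flush with the seat's x-edges; a 30×30 mm post under the front of each armrest stands on the seat at the front corner.

The chair is on the floor beside the bookshelf on its −y side.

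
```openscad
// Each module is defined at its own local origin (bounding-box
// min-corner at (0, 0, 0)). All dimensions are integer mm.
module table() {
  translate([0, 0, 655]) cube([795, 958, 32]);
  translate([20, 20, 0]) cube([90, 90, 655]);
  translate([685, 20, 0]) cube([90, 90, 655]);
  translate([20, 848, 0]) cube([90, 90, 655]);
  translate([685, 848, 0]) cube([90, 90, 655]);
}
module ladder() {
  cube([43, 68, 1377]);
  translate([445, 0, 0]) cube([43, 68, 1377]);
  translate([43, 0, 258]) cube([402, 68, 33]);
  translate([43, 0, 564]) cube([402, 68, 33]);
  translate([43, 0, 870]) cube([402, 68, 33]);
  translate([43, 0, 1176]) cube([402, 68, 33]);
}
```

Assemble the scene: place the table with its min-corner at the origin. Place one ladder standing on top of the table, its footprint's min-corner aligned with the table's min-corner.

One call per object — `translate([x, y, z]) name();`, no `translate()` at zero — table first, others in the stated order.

table();
translate([0, 0, 687]) ladder();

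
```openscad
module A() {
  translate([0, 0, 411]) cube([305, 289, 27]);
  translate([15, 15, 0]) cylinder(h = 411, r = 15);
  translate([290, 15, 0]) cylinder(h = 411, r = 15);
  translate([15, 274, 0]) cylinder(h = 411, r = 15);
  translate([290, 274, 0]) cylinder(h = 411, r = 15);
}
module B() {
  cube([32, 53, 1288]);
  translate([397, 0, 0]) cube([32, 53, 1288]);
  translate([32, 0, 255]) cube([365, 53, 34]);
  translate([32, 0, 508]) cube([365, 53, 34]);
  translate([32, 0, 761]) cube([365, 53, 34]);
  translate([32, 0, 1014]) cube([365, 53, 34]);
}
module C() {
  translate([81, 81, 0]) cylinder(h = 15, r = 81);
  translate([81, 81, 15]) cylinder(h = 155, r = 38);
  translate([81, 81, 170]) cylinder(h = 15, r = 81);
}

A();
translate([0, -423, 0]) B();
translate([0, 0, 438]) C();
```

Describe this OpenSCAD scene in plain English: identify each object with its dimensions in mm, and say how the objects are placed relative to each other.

A is a simple wooden stool: a rectangular seat 305 mm (x) by 289 mm (y), 27 mm thick, top face at z = 438 mm, on four round legs, each 30 mm in diameter. The legs rest on z = 0, each leg's axis is inset half a diameter from the nearest pair of seat edges (so the leg's bounding box is flush with the corner).

B is a straight ladder. Two 32×53 mm vertical rails, 1288 mm tall, stand 429 mm apart (outside-to-outside) with their front faces coplanar on the −y side. 4 rungs, each 53 mm deep and 34 mm tall, span between the inner faces of the rails, front faces flush with the rails. The lowest rung's underside is at z = 255 mm and rungs are spaced 253 mm apart (underside to underside).

C is a spool: two coaxial disc flanges of radius 81 mm and thickness 15 mm, joined by a core cylinder of radius 38 mm and height 155 mm. The lower flange rests on z = 0 and the three cylinders share a vertical axis.

The ladder is on the floor beside the stool on its −y side. The spool is on top of the stool.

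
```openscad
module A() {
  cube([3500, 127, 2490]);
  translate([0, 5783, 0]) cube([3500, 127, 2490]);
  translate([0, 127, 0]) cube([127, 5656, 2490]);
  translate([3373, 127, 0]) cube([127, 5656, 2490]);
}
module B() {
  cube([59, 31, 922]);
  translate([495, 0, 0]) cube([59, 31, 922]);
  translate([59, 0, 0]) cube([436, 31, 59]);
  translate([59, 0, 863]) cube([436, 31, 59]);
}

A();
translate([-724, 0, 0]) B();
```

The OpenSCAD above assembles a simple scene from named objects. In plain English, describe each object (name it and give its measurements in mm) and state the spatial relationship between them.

A is the wall frame of a small rectangular building: four walls, each 2490 mm tall and 127 mm thick, enclosing a footprint 3500 mm (x) by 5910 mm (y) outside-to-outside, with no floor or roof. The front and back walls (the −y and +y sides) span the full width; the two side walls fit between them.

B is a rectangular picture frame lying in the x–z plane (depth along y). The opening is 436 mm wide (x) by 804 mm tall (z), surrounded by a border 59 mm wide on all four sides. The frame is 31 mm deep and is made of two full-height vertical stiles with two horizontal rails fitted between them.

The picture frame is on the floor beside the house frame on its −x side.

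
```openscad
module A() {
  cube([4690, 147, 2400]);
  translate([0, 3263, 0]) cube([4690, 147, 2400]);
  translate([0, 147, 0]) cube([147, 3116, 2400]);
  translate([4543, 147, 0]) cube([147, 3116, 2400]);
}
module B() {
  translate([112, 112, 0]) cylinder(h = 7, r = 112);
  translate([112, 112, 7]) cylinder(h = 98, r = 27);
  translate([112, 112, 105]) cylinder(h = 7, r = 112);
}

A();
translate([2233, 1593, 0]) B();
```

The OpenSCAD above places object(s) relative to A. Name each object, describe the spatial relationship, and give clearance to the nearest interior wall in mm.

A is a house frame. B is a spool. The spool sits inside the house frame, centred. The clearance to the nearest interior wall is 1446 mm.

Clearances: x = 2086, y = 1446; minimum 1446 mm.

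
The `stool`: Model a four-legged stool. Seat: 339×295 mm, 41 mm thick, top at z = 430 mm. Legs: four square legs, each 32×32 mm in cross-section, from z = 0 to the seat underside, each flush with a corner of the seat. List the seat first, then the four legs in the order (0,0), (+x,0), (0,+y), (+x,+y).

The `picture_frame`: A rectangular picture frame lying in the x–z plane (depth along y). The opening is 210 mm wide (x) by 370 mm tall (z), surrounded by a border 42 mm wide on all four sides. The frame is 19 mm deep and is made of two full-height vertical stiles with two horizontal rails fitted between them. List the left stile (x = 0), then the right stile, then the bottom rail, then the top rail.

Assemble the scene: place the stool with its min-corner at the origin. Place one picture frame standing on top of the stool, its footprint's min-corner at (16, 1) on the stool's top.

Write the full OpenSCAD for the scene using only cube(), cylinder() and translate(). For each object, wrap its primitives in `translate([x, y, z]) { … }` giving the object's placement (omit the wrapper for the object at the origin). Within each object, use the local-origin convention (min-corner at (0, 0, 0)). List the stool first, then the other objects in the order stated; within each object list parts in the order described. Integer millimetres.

translate([0, 0, 389]) cube([339, 295, 41]);
cube([32, 32, 389]);
translate([307, 0, 0]) cube([32, 32, 389]);
translate([0, 263, 0]) cube([32, 32, 389]);
translate([307, 263, 0]) cube([32, 32, 389]);
translate([16, 1, 430]) {
  cube([42, 19, 454]);
  translate([252, 0, 0]) cube([42, 19, 454]);
  translate([42, 0, 0]) cube([210, 19, 42]);
  translate([42, 0, 412]) cube([210, 19, 42]);
}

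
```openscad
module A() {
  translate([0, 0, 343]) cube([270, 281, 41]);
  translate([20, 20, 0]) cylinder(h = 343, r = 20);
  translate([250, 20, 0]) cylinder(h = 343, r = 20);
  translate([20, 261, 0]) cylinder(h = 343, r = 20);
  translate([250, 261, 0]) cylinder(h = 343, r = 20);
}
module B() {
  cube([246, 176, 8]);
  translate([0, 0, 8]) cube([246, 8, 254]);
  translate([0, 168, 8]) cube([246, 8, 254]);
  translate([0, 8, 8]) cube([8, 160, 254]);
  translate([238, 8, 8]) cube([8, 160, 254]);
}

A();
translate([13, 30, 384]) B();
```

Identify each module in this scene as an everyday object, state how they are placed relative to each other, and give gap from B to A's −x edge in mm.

A is a stool. B is an open box. The open box is on top of the stool. The gap from the open box to the stool's −x edge is 13 mm.

The open box's min-x is at 13; the stool's min-x is 0; gap = 13 mm.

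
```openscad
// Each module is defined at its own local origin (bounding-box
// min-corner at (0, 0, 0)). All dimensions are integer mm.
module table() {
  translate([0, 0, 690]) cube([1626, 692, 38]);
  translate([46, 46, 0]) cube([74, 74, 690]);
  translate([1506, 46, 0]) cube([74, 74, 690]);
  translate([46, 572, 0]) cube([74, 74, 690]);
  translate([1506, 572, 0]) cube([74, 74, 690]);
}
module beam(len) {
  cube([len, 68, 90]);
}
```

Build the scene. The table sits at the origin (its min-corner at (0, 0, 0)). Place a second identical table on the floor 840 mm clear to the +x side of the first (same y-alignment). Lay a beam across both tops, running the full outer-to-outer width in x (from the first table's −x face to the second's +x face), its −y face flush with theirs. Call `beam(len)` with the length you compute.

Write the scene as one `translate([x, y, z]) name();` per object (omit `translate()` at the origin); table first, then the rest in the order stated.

table();
translate([2466, 0, 0]) table();
translate([0, 0, 728]) beam(4092);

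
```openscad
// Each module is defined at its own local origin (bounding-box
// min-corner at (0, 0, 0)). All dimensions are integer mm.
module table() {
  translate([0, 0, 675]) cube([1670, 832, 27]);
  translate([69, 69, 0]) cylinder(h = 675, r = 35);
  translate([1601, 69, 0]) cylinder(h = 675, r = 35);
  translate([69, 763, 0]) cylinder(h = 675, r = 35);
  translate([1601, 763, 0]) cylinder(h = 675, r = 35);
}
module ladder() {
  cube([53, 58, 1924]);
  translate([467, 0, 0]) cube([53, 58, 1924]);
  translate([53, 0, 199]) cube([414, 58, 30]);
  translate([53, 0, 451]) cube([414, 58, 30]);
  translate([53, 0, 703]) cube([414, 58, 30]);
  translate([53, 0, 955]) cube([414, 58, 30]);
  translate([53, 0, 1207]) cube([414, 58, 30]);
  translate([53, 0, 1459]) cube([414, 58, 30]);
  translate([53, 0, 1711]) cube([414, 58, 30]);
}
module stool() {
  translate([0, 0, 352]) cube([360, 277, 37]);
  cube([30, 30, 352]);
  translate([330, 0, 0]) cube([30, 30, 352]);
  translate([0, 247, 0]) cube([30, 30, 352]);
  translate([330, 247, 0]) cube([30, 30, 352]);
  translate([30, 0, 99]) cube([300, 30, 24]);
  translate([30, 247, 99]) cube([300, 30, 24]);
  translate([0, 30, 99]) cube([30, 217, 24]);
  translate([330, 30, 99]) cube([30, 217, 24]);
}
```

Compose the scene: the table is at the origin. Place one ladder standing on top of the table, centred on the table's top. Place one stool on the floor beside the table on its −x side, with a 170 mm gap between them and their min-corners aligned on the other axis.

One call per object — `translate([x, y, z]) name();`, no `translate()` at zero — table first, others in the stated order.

table();
translate([575, 387, 702]) ladder();
translate([-530, 0, 0]) stool();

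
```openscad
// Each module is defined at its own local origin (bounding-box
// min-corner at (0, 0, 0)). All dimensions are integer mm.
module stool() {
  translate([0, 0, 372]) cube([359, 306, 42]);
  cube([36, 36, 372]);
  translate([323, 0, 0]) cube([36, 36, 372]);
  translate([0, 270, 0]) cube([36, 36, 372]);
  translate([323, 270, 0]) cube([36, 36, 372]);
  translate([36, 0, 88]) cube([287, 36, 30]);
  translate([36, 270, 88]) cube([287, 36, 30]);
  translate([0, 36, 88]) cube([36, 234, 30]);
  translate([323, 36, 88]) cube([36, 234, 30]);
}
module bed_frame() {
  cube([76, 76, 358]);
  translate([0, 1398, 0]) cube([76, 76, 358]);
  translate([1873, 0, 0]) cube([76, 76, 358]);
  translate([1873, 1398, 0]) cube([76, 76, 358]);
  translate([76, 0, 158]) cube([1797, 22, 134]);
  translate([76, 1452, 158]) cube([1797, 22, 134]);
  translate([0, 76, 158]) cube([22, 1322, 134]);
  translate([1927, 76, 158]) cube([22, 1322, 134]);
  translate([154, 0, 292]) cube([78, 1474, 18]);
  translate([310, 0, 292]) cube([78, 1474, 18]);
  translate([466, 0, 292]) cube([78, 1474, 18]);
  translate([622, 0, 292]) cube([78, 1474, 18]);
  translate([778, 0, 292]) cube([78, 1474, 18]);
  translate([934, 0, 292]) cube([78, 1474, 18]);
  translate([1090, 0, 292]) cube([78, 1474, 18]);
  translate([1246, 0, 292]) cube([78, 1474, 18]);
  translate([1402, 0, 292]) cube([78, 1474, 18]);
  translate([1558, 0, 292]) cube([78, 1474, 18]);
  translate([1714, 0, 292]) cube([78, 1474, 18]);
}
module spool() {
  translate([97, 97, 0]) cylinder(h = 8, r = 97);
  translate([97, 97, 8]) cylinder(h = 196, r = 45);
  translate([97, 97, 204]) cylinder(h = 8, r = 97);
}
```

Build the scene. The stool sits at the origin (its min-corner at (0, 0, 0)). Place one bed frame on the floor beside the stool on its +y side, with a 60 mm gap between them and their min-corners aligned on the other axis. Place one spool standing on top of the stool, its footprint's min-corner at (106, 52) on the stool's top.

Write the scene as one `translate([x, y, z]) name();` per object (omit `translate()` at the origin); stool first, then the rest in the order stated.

stool();
translate([0, 366, 0]) bed_frame();
translate([106, 52, 414]) spool();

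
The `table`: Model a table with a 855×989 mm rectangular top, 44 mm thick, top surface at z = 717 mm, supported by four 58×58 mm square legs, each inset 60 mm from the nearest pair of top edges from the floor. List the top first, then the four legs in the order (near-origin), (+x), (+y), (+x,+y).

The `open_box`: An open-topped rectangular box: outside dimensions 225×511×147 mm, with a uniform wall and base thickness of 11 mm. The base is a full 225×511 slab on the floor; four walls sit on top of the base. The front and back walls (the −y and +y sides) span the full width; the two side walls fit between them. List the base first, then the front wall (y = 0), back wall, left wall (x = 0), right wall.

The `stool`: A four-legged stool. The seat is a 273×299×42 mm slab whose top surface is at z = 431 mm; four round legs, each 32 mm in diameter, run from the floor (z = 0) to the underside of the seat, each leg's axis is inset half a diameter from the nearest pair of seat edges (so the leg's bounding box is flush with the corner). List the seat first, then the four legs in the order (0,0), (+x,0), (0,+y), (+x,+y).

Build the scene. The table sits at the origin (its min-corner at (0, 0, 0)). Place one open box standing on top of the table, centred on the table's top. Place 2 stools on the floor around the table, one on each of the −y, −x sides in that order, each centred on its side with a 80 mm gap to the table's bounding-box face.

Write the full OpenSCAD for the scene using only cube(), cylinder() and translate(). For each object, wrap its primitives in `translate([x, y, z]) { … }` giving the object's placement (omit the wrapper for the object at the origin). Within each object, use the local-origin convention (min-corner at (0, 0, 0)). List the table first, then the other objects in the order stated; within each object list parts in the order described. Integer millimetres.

translate([0, 0, 673]) cube([855, 989, 44]);
translate([60, 60, 0]) cube([58, 58, 673]);
translate([737, 60, 0]) cube([58, 58, 673]);
translate([60, 871, 0]) cube([58, 58, 673]);
translate([737, 871, 0]) cube([58, 58, 673]);
translate([315, 239, 717]) {
  cube([225, 511, 11]);
  translate([0, 0, 11]) cube([225, 11, 136]);
  translate([0, 500, 11]) cube([225, 11, 136]);
  translate([0, 11, 11]) cube([11, 489, 136]);
  translate([214, 11, 11]) cube([11, 489, 136]);
}
translate([291, -379, 0]) {
  translate([0, 0, 389]) cube([273, 299, 42]);
  translate([16, 16, 0]) cylinder(h = 389, r = 16);
  translate([257, 16, 0]) cylinder(h = 389, r = 16);
  translate([16, 283, 0]) cylinder(h = 389, r = 16);
  translate([257, 283, 0]) cylinder(h = 389, r = 16);
}
translate([-353, 345, 0]) {
  translate([0, 0, 389]) cube([273, 299, 42]);
  translate([16, 16, 0]) cylinder(h = 389, r = 16);
  translate([257, 16, 0]) cylinder(h = 389, r = 16);
  translate([16, 283, 0]) cylinder(h = 389, r = 16);
  translate([257, 283, 0]) cylinder(h = 389, r = 16);
}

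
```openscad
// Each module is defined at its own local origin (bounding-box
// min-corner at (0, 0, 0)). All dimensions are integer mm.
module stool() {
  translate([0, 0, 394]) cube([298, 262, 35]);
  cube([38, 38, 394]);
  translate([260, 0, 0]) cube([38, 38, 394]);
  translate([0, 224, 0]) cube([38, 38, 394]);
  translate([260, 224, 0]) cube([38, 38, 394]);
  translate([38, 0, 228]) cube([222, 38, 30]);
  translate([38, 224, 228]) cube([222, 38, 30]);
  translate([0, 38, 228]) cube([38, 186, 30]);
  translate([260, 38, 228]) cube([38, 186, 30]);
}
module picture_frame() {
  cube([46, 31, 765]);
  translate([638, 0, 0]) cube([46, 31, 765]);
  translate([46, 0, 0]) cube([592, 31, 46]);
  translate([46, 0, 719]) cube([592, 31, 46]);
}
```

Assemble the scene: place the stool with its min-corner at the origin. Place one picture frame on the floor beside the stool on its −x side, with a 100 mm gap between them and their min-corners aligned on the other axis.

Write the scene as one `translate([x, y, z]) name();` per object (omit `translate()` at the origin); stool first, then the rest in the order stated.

stool();
translate([-784, 0, 0]) picture_frame();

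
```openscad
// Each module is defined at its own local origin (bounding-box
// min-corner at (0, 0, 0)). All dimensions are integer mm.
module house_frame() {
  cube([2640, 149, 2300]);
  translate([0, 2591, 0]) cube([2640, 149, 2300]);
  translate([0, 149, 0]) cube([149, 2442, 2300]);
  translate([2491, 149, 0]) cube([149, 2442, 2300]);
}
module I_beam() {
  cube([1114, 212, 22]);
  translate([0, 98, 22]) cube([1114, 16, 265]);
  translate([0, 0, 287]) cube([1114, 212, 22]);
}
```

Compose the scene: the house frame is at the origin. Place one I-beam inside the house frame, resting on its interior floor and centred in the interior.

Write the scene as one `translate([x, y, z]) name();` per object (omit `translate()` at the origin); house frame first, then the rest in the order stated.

house_frame();
translate([763, 1264, 0]) I_beam();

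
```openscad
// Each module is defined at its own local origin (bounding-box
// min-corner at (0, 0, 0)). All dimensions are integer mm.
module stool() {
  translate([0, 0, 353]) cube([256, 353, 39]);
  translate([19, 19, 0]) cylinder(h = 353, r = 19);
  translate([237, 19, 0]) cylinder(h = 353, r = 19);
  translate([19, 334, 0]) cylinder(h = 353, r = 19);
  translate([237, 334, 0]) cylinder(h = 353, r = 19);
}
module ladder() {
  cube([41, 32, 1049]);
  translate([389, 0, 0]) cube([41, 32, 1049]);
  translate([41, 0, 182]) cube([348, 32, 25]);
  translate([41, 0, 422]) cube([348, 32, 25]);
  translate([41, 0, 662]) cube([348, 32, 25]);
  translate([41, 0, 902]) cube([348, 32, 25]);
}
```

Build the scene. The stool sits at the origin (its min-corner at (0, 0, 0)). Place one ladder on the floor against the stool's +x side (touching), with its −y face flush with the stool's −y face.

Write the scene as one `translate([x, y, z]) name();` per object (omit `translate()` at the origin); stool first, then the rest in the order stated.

stool();
translate([256, 0, 0]) ladder();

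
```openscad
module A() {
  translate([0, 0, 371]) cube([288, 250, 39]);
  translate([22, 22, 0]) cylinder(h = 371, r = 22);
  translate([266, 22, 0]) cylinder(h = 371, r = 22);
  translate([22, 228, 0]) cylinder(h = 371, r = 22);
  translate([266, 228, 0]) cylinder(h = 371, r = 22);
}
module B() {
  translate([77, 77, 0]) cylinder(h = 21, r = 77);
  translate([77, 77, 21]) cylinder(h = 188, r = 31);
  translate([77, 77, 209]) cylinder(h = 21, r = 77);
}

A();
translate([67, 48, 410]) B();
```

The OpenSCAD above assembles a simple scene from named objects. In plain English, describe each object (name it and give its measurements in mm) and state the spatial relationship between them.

A is a four-legged stool. The seat is a 288×250×39 mm slab whose top surface is at z = 410 mm; four round legs, each 44 mm in diameter, run from the floor (z = 0) to the underside of the seat, each leg's axis is inset half a diameter from the nearest pair of seat edges (so the leg's bounding box is flush with the corner).

B is a spool: two coaxial disc flanges of radius 77 mm and thickness 21 mm, joined by a core cylinder of radius 31 mm and height 188 mm. The lower flange rests on z = 0 and the three cylinders share a vertical axis.

The spool is on top of the stool, centred.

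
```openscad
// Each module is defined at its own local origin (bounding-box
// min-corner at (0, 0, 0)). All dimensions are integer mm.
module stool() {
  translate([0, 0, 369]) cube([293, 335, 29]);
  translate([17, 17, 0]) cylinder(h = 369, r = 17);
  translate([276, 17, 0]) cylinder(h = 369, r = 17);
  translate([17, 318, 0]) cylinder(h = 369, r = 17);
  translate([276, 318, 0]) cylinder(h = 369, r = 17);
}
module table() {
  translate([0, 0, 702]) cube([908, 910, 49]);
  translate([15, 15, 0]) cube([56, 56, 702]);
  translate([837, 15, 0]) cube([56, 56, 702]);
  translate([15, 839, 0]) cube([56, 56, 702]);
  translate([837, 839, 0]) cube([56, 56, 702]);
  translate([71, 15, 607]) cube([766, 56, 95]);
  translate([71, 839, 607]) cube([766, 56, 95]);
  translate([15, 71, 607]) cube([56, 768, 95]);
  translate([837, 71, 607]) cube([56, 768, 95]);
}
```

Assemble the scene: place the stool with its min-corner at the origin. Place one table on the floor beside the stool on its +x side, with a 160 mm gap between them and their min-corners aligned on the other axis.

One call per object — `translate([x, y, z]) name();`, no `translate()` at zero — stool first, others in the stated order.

stool();
translate([453, 0, 0]) table();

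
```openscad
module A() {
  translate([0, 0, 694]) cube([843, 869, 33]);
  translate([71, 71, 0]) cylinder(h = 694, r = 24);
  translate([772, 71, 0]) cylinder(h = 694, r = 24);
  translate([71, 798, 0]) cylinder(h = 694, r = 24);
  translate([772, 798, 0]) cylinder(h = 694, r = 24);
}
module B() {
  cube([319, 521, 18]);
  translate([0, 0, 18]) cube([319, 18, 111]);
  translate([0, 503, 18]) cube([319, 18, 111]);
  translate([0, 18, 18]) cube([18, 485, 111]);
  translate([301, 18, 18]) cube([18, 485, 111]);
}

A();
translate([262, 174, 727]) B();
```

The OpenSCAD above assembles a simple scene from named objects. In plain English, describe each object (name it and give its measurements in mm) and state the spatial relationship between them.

A is a table: top 843 mm (x) × 869 mm (y), 33 mm thick, upper face at z = 727 mm, on four round legs of 48 mm diameter, each leg's bounding box inset 47 mm from the nearest pair of top edges, running from z = 0 to the bottom of the top.

B is an open-topped rectangular box: outside dimensions 319×521×129 mm, with a uniform wall and base thickness of 18 mm. The base is a full 319×521 slab on the floor; four walls sit on top of the base. The front and back walls (the −y and +y sides) span the full width; the two side walls fit between them.

The open box is on top of the table, centred.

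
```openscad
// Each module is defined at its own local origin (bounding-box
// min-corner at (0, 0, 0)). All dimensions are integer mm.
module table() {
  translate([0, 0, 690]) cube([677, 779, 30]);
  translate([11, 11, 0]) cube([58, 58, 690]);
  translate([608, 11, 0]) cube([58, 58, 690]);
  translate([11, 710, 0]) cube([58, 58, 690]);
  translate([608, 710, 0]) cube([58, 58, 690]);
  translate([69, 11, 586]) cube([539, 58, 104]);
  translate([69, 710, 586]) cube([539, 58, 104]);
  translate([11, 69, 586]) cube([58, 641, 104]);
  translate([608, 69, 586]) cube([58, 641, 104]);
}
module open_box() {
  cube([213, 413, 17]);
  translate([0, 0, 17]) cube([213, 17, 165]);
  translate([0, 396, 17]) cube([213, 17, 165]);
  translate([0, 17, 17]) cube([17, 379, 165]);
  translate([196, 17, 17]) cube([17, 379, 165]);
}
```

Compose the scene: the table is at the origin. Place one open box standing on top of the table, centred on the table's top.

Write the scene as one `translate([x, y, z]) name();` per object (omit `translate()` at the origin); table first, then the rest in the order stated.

table();
translate([232, 183, 720]) open_box();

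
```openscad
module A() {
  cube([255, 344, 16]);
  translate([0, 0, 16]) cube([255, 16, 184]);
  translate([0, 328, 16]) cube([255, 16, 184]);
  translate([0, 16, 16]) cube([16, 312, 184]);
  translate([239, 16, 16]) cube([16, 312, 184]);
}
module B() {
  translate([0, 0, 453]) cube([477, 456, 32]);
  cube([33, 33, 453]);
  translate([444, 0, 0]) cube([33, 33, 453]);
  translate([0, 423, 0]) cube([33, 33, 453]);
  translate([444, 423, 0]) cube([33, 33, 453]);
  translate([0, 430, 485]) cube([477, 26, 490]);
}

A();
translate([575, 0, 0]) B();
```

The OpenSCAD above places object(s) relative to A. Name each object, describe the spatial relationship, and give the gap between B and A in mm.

The chair's nearest face is 320 mm from the open box's +x face.

A is an open box. B is a chair. The chair is on the floor beside the open box on its +x side. The gap between the chair and the open box is 320 mm.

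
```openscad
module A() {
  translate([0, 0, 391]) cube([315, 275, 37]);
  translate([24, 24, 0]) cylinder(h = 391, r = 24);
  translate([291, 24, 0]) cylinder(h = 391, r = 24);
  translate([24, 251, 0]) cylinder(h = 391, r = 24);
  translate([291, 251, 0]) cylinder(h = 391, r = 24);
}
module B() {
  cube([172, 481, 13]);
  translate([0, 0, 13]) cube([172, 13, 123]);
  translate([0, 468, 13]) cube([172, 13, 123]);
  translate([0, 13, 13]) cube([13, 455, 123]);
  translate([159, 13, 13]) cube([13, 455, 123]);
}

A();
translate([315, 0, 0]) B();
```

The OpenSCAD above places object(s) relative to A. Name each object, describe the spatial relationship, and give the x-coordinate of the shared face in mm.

The stool's +x face and the open box's −x face are both at x = 315 mm.

A is a stool. B is an open box. The open box is against the stool's +x side, with their −y faces flush. The x-coordinate of the shared face is 315 mm.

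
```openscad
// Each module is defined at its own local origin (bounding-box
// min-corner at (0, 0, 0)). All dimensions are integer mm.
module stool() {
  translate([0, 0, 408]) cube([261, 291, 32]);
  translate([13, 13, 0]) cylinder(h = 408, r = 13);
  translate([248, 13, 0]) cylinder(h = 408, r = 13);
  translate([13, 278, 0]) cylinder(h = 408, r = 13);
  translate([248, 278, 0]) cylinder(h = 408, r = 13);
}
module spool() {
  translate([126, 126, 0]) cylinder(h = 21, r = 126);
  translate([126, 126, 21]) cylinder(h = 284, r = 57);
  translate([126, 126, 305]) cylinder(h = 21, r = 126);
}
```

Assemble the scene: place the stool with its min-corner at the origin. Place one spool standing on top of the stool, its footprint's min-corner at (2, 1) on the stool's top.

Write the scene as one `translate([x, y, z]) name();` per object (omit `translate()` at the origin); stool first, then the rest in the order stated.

stool();
translate([2, 1, 440]) spool();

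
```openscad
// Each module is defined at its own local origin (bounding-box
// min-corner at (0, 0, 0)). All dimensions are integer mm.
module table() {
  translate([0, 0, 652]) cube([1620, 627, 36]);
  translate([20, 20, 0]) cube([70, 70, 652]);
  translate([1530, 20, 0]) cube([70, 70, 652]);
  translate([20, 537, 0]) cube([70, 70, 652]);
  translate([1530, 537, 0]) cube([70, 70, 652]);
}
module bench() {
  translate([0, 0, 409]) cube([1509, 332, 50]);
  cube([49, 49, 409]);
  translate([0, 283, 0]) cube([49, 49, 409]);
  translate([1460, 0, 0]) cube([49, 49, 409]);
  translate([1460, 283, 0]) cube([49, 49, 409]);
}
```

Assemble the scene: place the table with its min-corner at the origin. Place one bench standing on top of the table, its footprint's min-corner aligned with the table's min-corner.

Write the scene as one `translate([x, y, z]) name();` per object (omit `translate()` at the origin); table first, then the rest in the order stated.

table();
translate([0, 0, 688]) bench();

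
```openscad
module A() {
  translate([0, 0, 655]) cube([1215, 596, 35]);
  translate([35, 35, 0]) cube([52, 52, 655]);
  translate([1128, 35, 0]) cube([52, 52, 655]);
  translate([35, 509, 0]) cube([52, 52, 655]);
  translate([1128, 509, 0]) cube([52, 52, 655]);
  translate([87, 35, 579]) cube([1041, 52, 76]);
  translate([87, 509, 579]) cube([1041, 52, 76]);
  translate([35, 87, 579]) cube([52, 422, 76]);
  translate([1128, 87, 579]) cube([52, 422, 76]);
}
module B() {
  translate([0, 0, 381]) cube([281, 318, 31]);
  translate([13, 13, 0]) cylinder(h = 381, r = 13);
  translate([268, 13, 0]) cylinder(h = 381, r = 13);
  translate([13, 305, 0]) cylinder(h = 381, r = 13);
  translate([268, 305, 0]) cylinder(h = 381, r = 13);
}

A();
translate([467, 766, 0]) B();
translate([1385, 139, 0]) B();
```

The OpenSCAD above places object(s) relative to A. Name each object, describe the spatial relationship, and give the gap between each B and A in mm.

Each stool's nearest face is 170 mm from the table's bounding box.

A is a table. B is a stool. Two stools sit around the table at the +y, +x sides. The gap between each stool and the table is 170 mm.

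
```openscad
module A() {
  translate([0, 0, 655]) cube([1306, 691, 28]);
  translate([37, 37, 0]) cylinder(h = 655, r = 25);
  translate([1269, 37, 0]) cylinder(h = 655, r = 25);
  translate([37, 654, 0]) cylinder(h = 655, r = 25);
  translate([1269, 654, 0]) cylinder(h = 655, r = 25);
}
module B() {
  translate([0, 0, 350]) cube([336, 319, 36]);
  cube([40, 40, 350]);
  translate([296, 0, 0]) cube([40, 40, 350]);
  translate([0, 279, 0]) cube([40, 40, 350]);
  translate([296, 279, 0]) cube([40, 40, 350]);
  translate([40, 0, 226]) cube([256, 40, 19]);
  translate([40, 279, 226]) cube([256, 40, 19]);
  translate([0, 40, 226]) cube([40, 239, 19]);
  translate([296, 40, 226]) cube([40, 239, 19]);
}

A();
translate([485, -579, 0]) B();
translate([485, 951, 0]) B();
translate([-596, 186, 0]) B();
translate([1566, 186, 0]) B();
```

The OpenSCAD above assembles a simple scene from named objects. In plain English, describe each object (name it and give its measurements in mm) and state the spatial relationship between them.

A is a rectangular dining table. The top is 1306×691×28 mm with its upper surface at z = 683 mm. It stands on four round legs of 50 mm diameter, each leg's bounding box inset 12 mm from the nearest pair of top edges, running from the floor to the underside of the top.

B is a four-legged stool. The seat is 336×319 mm, 36 mm thick, top at z = 386 mm. It stands on four square legs, each 40×40 mm in cross-section, from z = 0 to the seat underside, each flush with a corner of the seat. Four stretchers, 40 mm wide and 19 mm tall, connect adjacent legs with their undersides at z = 226 mm, each running between the inner faces of the legs it joins and aligned with the legs' outer faces on the other axis.

Four stools sit around the table at the −y, +y, −x, +x sides.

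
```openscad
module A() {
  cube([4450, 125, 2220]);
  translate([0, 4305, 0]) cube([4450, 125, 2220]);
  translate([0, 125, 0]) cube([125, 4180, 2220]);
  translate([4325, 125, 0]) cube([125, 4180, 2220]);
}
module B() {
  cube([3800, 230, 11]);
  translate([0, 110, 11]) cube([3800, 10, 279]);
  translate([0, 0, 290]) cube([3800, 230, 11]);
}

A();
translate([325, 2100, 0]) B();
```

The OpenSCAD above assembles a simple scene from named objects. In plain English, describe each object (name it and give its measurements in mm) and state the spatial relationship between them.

A is the wall frame of a small rectangular building: four walls, each 2220 mm tall and 125 mm thick, enclosing a footprint 4450 mm (x) by 4430 mm (y) outside-to-outside, with no floor or roof. The front and back walls (the −y and +y sides) span the full width; the two side walls fit between them.

B is an I-beam lying along x, 3800 mm long. Overall section height 301 mm. Two flanges 230 mm wide (y) and 11 mm thick, one on the floor and one at the top; a web 10 mm thick runs between them, centred on the flange width.

The I-beam sits inside the house frame, centred.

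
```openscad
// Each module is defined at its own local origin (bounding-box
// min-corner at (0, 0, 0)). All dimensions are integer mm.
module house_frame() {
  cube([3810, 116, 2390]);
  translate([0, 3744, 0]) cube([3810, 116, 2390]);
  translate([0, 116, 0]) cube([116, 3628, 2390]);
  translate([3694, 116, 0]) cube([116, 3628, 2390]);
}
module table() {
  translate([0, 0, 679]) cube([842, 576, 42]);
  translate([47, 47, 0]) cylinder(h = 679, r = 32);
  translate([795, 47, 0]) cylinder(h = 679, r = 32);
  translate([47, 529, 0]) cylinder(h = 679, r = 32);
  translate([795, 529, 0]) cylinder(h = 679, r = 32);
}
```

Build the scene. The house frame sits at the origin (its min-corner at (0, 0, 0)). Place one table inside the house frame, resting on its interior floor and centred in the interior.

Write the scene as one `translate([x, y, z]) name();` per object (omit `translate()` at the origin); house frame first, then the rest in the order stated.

house_frame();
translate([1484, 1642, 0]) table();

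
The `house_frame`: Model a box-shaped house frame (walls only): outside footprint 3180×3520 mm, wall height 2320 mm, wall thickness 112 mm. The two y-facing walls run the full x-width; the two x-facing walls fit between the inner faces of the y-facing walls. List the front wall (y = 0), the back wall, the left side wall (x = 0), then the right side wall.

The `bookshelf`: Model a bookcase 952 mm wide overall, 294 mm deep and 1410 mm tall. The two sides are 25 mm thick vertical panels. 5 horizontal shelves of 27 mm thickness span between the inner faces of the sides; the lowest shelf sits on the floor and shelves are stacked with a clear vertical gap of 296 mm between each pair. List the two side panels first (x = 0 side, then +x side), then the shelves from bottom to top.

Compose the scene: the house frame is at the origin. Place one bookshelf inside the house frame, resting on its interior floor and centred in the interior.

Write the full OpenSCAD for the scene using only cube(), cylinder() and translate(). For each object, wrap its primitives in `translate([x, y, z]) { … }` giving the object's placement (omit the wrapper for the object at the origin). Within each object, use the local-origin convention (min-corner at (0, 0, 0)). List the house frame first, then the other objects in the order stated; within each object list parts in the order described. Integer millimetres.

cube([3180, 112, 2320]);
translate([0, 3408, 0]) cube([3180, 112, 2320]);
translate([0, 112, 0]) cube([112, 3296, 2320]);
translate([3068, 112, 0]) cube([112, 3296, 2320]);
translate([1114, 1613, 0]) {
  cube([25, 294, 1410]);
  translate([927, 0, 0]) cube([25, 294, 1410]);
  translate([25, 0, 0]) cube([902, 294, 27]);
  translate([25, 0, 323]) cube([902, 294, 27]);
  translate([25, 0, 646]) cube([902, 294, 27]);
  translate([25, 0, 969]) cube([902, 294, 27]);
  translate([25, 0, 1292]) cube([902, 294, 27]);
}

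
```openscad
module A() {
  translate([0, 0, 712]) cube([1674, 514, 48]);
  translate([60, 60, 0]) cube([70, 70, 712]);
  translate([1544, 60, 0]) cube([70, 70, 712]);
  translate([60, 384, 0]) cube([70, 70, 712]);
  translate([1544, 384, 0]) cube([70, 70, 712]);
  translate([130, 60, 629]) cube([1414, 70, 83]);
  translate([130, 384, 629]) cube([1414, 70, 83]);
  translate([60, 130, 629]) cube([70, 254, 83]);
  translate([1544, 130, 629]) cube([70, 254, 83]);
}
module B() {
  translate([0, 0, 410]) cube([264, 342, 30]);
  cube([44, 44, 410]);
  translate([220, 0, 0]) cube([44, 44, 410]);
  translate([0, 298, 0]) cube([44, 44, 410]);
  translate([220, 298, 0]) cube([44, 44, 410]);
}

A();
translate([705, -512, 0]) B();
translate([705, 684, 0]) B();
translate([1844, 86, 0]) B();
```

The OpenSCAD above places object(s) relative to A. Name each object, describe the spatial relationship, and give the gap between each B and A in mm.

A is a table. B is a stool. Three stools sit around the table at the −y, +y, +x sides. The gap between each stool and the table is 170 mm.

Each stool's nearest face is 170 mm from the table's bounding box.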